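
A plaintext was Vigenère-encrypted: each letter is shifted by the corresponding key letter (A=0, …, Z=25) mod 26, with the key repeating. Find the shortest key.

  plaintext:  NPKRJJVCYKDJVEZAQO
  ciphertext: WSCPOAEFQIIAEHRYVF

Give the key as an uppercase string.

JDSYFR

  i= 0: W-N =  9 → J
  i= 1: S-P =  3 → D
  i= 2: C-K = 18 → S
  i= 3: P-R = 24 → Y
  i= 4: O-J =  5 → F
  i= 5: A-J = 17 → R
  i= 6: E-V =  9 → J
  i= 7: F-C =  3 → D
  i= 8: Q-Y = 18 → S
  i= 9: I-K = 24 → Y
  i=10: I-D =  5 → F
  i=11: A-J = 17 → R
  i=12: E-V =  9 → J
  i=13: H-E =  3 → D
  i=14: R-Z = 18 → S
  i=15: Y-A = 24 → Y
  i=16: V-Q =  5 → F
  i=17: F-O = 17 → R
  shifts repeat with period 6: JDSYFR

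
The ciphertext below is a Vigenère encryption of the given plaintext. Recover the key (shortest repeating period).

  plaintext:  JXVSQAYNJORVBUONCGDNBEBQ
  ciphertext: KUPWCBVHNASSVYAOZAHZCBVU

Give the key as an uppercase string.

  i= 0: K-J =  1 → B
  i= 1: U-X = 23 → X
  i= 2: P-V = 20 → U
  i= 3: W-S =  4 → E
  i= 4: C-Q = 12 → M
  i= 5: B-A =  1 → B
  i= 6: V-Y = 23 → X
  i= 7: H-N = 20 → U
  i= 8: N-J =  4 → E
  i= 9: A-O = 12 → M
  i=10: S-R =  1 → B
  i=11: S-V = 23 → X
  i=12: V-B = 20 → U
  i=13: Y-U =  4 → E
  i=14: A-O = 12 → M
  i=15: O-N =  1 → B
  i=16: Z-C = 23 → X
  i=17: A-G = 20 → U
  i=18: H-D =  4 → E
  i=19: Z-N = 12 → M
  i=20: C-B =  1 → B
  i=21: B-E = 23 → X
  i=22: V-B = 20 → U
  i=23: U-Q =  4 → E
  shifts repeat with period 5: BXUEM

BXUEM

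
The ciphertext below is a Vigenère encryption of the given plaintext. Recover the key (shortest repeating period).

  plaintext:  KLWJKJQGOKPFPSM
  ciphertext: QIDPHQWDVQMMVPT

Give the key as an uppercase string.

  i= 0: Q-K =  6 → G
  i= 1: I-L = 23 → X
  i= 2: D-W =  7 → H
  i= 3: P-J =  6 → G
  i= 4: H-K = 23 → X
  i= 5: Q-J =  7 → H
  i= 6: W-Q =  6 → G
  i= 7: D-G = 23 → X
  i= 8: V-O =  7 → H
  i= 9: Q-K =  6 → G
  i=10: M-P = 23 → X
  i=11: M-F =  7 → H
  i=12: V-P =  6 → G
  i=13: P-S = 23 → X
  i=14: T-M =  7 → H
  shifts repeat with period 3: GXH

GXH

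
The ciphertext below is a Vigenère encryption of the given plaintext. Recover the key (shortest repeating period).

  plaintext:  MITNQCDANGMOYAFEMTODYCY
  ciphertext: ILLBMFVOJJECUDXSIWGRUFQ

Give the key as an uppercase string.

  i= 0: I-M = 22 → W
  i= 1: L-I =  3 → D
  i= 2: L-T = 18 → S
  i= 3: B-N = 14 → O
  i= 4: M-Q = 22 → W
  i= 5: F-C =  3 → D
  i= 6: V-D = 18 → S
  i= 7: O-A = 14 → O
  i= 8: J-N = 22 → W
  i= 9: J-G =  3 → D
  i=10: E-M = 18 → S
  i=11: C-O = 14 → O
  i=12: U-Y = 22 → W
  i=13: D-A =  3 → D
  i=14: X-F = 18 → S
  i=15: S-E = 14 → O
  i=16: I-M = 22 → W
  i=17: W-T =  3 → D
  i=18: G-O = 18 → S
  i=19: R-D = 14 → O
  i=20: U-Y = 22 → W
  i=21: F-C =  3 → D
  i=22: Q-Y = 18 → S
  shifts repeat with period 4: WDSO

WDSO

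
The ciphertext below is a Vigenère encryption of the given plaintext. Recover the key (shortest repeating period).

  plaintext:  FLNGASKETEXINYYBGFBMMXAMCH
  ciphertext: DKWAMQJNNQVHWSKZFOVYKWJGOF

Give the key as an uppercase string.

  i= 0: D-F = 24 → Y
  i= 1: K-L = 25 → Z
  i= 2: W-N =  9 → J
  i= 3: A-G = 20 → U
  i= 4: M-A = 12 → M
  i= 5: Q-S = 24 → Y
  i= 6: J-K = 25 → Z
  i= 7: N-E =  9 → J
  i= 8: N-T = 20 → U
  i= 9: Q-E = 12 → M
  i=10: V-X = 24 → Y
  i=11: H-I = 25 → Z
  i=12: W-N =  9 → J
  i=13: S-Y = 20 → U
  i=14: K-Y = 12 → M
  i=15: Z-B = 24 → Y
  i=16: F-G = 25 → Z
  i=17: O-F =  9 → J
  i=18: V-B = 20 → U
  i=19: Y-M = 12 → M
  i=20: K-M = 24 → Y
  i=21: W-X = 25 → Z
  i=22: J-A =  9 → J
  i=23: G-M = 20 → U
  i=24: O-C = 12 → M
  i=25: F-H = 24 → Y
  shifts repeat with period 5: YZJUM

YZJUM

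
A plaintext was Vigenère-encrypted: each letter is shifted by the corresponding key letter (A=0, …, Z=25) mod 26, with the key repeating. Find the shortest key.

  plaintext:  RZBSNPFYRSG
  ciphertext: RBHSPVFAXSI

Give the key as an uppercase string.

ACG

  i= 0: R-R =  0 → A
  i= 1: B-Z =  2 → C
  i= 2: H-B =  6 → G
  i= 3: S-S =  0 → A
  i= 4: P-N =  2 → C
  i= 5: V-P =  6 → G
  i= 6: F-F =  0 → A
  i= 7: A-Y =  2 → C
  i= 8: X-R =  6 → G
  i= 9: S-S =  0 → A
  i=10: I-G =  2 → C
  shifts repeat with period 3: ACG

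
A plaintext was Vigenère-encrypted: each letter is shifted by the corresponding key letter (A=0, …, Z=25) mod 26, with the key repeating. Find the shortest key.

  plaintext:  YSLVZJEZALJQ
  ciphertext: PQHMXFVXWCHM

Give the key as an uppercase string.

  i= 0: P-Y = 17 → R
  i= 1: Q-S = 24 → Y
  i= 2: H-L = 22 → W
  i= 3: M-V = 17 → R
  i= 4: X-Z = 24 → Y
  i= 5: F-J = 22 → W
  i= 6: V-E = 17 → R
  i= 7: X-Z = 24 → Y
  i= 8: W-A = 22 → W
  i= 9: C-L = 17 → R
  i=10: H-J = 24 → Y
  i=11: M-Q = 22 → W
  shifts repeat with period 3: RYW

RYW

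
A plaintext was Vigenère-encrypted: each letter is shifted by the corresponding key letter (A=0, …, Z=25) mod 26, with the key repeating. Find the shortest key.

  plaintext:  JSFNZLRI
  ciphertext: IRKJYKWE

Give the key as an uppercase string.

ZZFW

  i= 0: I-J = 25 → Z
  i= 1: R-S = 25 → Z
  i= 2: K-F =  5 → F
  i= 3: J-N = 22 → W
  i= 4: Y-Z = 25 → Z
  i= 5: K-L = 25 → Z
  i= 6: W-R =  5 → F
  i= 7: E-I = 22 → W
  shifts repeat with period 4: ZZFW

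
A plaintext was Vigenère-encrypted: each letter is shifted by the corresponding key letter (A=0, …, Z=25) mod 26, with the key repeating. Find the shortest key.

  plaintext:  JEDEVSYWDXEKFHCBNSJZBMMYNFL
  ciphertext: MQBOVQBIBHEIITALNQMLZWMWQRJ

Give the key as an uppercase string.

  i= 0: M-J =  3 → D
  i= 1: Q-E = 12 → M
  i= 2: B-D = 24 → Y
  i= 3: O-E = 10 → K
  i= 4: V-V =  0 → A
  i= 5: Q-S = 24 → Y
  i= 6: B-Y =  3 → D
  i= 7: I-W = 12 → M
  i= 8: B-D = 24 → Y
  i= 9: H-X = 10 → K
  i=10: E-E =  0 → A
  i=11: I-K = 24 → Y
  i=12: I-F =  3 → D
  i=13: T-H = 12 → M
  i=14: A-C = 24 → Y
  i=15: L-B = 10 → K
  i=16: N-N =  0 → A
  i=17: Q-S = 24 → Y
  i=18: M-J =  3 → D
  i=19: L-Z = 12 → M
  i=20: Z-B = 24 → Y
  i=21: W-M = 10 → K
  i=22: M-M =  0 → A
  i=23: W-Y = 24 → Y
  i=24: Q-N =  3 → D
  i=25: R-F = 12 → M
  i=26: J-L = 24 → Y
  shifts repeat with period 6: DMYKAY

DMYKAY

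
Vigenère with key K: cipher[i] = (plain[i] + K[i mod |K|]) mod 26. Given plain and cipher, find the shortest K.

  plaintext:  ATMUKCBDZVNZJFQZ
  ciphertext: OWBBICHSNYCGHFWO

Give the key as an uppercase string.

ODPHYAGP

  i= 0: O-A = 14 → O
  i= 1: W-T =  3 → D
  i= 2: B-M = 15 → P
  i= 3: B-U =  7 → H
  i= 4: I-K = 24 → Y
  i= 5: C-C =  0 → A
  i= 6: H-B =  6 → G
  i= 7: S-D = 15 → P
  i= 8: N-Z = 14 → O
  i= 9: Y-V =  3 → D
  i=10: C-N = 15 → P
  i=11: G-Z =  7 → H
  i=12: H-J = 24 → Y
  i=13: F-F =  0 → A
  i=14: W-Q =  6 → G
  i=15: O-Z = 15 → P
  shifts repeat with period 8: ODPHYAGP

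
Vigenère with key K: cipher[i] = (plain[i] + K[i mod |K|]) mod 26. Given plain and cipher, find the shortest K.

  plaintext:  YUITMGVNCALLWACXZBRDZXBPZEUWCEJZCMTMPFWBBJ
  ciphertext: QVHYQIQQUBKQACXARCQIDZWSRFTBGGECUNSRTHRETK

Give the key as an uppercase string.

SBZFECVD

  i= 0: Q-Y = 18 → S
  i= 1: V-U =  1 → B
  i= 2: H-I = 25 → Z
  i= 3: Y-T =  5 → F
  i= 4: Q-M =  4 → E
  i= 5: I-G =  2 → C
  i= 6: Q-V = 21 → V
  i= 7: Q-N =  3 → D
  i= 8: U-C = 18 → S
  i= 9: B-A =  1 → B
  i=10: K-L = 25 → Z
  i=11: Q-L =  5 → F
  i=12: A-W =  4 → E
  i=13: C-A =  2 → C
  i=14: X-C = 21 → V
  i=15: A-X =  3 → D
  i=16: R-Z = 18 → S
  i=17: C-B =  1 → B
  i=18: Q-R = 25 → Z
  i=19: I-D =  5 → F
  i=20: D-Z =  4 → E
  i=21: Z-X =  2 → C
  i=22: W-B = 21 → V
  i=23: S-P =  3 → D
  i=24: R-Z = 18 → S
  i=25: F-E =  1 → B
  i=26: T-U = 25 → Z
  i=27: B-W =  5 → F
  i=28: G-C =  4 → E
  i=29: G-E =  2 → C
  i=30: E-J = 21 → V
  i=31: C-Z =  3 → D
  i=32: U-C = 18 → S
  i=33: N-M =  1 → B
  i=34: S-T = 25 → Z
  i=35: R-M =  5 → F
  i=36: T-P =  4 → E
  i=37: H-F =  2 → C
  i=38: R-W = 21 → V
  i=39: E-B =  3 → D
  i=40: T-B = 18 → S
  i=41: K-J =  1 → B
  shifts repeat with period 8: SBZFECVD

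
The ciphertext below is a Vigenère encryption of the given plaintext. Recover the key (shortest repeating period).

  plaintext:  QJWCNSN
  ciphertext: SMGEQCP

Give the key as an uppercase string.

  i= 0: S-Q =  2 → C
  i= 1: M-J =  3 → D
  i= 2: G-W = 10 → K
  i= 3: E-C =  2 → C
  i= 4: Q-N =  3 → D
  i= 5: C-S = 10 → K
  i= 6: P-N =  2 → C
  shifts repeat with period 3: CDK

CDK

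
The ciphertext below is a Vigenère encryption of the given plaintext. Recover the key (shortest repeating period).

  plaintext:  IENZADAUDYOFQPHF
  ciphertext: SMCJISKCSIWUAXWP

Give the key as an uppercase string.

  i= 0: S-I = 10 → K
  i= 1: M-E =  8 → I
  i= 2: C-N = 15 → P
  i= 3: J-Z = 10 → K
  i= 4: I-A =  8 → I
  i= 5: S-D = 15 → P
  i= 6: K-A = 10 → K
  i= 7: C-U =  8 → I
  i= 8: S-D = 15 → P
  i= 9: I-Y = 10 → K
  i=10: W-O =  8 → I
  i=11: U-F = 15 → P
  i=12: A-Q = 10 → K
  i=13: X-P =  8 → I
  i=14: W-H = 15 → P
  i=15: P-F = 10 → K
  shifts repeat with period 3: KIP

KIP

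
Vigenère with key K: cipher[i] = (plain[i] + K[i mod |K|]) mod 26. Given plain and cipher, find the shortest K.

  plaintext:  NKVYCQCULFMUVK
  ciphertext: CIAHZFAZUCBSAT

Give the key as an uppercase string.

PYFJX

  i= 0: C-N = 15 → P
  i= 1: I-K = 24 → Y
  i= 2: A-V =  5 → F
  i= 3: H-Y =  9 → J
  i= 4: Z-C = 23 → X
  i= 5: F-Q = 15 → P
  i= 6: A-C = 24 → Y
  i= 7: Z-U =  5 → F
  i= 8: U-L =  9 → J
  i= 9: C-F = 23 → X
  i=10: B-M = 15 → P
  i=11: S-U = 24 → Y
  i=12: A-V =  5 → F
  i=13: T-K =  9 → J
  shifts repeat with period 5: PYFJX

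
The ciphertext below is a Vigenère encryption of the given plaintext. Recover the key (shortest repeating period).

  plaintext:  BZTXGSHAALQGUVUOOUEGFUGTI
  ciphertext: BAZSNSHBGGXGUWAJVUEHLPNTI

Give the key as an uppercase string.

ABGVHA

  i= 0: B-B =  0 → A
  i= 1: A-Z =  1 → B
  i= 2: Z-T =  6 → G
  i= 3: S-X = 21 → V
  i= 4: N-G =  7 → H
  i= 5: S-S =  0 → A
  i= 6: H-H =  0 → A
  i= 7: B-A =  1 → B
  i= 8: G-A =  6 → G
  i= 9: G-L = 21 → V
  i=10: X-Q =  7 → H
  i=11: G-G =  0 → A
  i=12: U-U =  0 → A
  i=13: W-V =  1 → B
  i=14: A-U =  6 → G
  i=15: J-O = 21 → V
  i=16: V-O =  7 → H
  i=17: U-U =  0 → A
  i=18: E-E =  0 → A
  i=19: H-G =  1 → B
  i=20: L-F =  6 → G
  i=21: P-U = 21 → V
  i=22: N-G =  7 → H
  i=23: T-T =  0 → A
  i=24: I-I =  0 → A
  shifts repeat with period 6: ABGVHA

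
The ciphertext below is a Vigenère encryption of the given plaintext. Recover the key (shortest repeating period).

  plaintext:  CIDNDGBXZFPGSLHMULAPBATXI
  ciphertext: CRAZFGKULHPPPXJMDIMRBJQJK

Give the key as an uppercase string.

  i= 0: C-C =  0 → A
  i= 1: R-I =  9 → J
  i= 2: A-D = 23 → X
  i= 3: Z-N = 12 → M
  i= 4: F-D =  2 → C
  i= 5: G-G =  0 → A
  i= 6: K-B =  9 → J
  i= 7: U-X = 23 → X
  i= 8: L-Z = 12 → M
  i= 9: H-F =  2 → C
  i=10: P-P =  0 → A
  i=11: P-G =  9 → J
  i=12: P-S = 23 → X
  i=13: X-L = 12 → M
  i=14: J-H =  2 → C
  i=15: M-M =  0 → A
  i=16: D-U =  9 → J
  i=17: I-L = 23 → X
  i=18: M-A = 12 → M
  i=19: R-P =  2 → C
  i=20: B-B =  0 → A
  i=21: J-A =  9 → J
  i=22: Q-T = 23 → X
  i=23: J-X = 12 → M
  i=24: K-I =  2 → C
  shifts repeat with period 5: AJXMC

AJXMC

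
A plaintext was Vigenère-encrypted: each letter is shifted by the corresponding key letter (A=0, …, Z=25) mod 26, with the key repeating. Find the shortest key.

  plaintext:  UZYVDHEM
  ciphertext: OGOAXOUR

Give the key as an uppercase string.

UHQF

  i= 0: O-U = 20 → U
  i= 1: G-Z =  7 → H
  i= 2: O-Y = 16 → Q
  i= 3: A-V =  5 → F
  i= 4: X-D = 20 → U
  i= 5: O-H =  7 → H
  i= 6: U-E = 16 → Q
  i= 7: R-M =  5 → F
  shifts repeat with period 4: UHQF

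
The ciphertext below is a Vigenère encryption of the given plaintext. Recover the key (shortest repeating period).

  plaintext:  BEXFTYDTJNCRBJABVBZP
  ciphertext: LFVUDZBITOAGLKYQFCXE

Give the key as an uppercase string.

KBYP

  i= 0: L-B = 10 → K
  i= 1: F-E =  1 → B
  i= 2: V-X = 24 → Y
  i= 3: U-F = 15 → P
  i= 4: D-T = 10 → K
  i= 5: Z-Y =  1 → B
  i= 6: B-D = 24 → Y
  i= 7: I-T = 15 → P
  i= 8: T-J = 10 → K
  i= 9: O-N =  1 → B
  i=10: A-C = 24 → Y
  i=11: G-R = 15 → P
  i=12: L-B = 10 → K
  i=13: K-J =  1 → B
  i=14: Y-A = 24 → Y
  i=15: Q-B = 15 → P
  i=16: F-V = 10 → K
  i=17: C-B =  1 → B
  i=18: X-Z = 24 → Y
  i=19: E-P = 15 → P
  shifts repeat with period 4: KBYP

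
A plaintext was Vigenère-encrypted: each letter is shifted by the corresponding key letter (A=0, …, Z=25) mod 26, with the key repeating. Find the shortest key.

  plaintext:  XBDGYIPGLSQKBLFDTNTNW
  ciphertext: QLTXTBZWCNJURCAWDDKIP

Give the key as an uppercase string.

TKQRV

  i= 0: Q-X = 19 → T
  i= 1: L-B = 10 → K
  i= 2: T-D = 16 → Q
  i= 3: X-G = 17 → R
  i= 4: T-Y = 21 → V
  i= 5: B-I = 19 → T
  i= 6: Z-P = 10 → K
  i= 7: W-G = 16 → Q
  i= 8: C-L = 17 → R
  i= 9: N-S = 21 → V
  i=10: J-Q = 19 → T
  i=11: U-K = 10 → K
  i=12: R-B = 16 → Q
  i=13: C-L = 17 → R
  i=14: A-F = 21 → V
  i=15: W-D = 19 → T
  i=16: D-T = 10 → K
  i=17: D-N = 16 → Q
  i=18: K-T = 17 → R
  i=19: I-N = 21 → V
  i=20: P-W = 19 → T
  shifts repeat with period 5: TKQRV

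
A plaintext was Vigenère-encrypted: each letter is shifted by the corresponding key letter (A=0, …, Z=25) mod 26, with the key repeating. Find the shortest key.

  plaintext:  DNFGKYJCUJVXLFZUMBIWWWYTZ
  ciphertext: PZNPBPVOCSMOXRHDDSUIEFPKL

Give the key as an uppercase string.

  i= 0: P-D = 12 → M
  i= 1: Z-N = 12 → M
  i= 2: N-F =  8 → I
  i= 3: P-G =  9 → J
  i= 4: B-K = 17 → R
  i= 5: P-Y = 17 → R
  i= 6: V-J = 12 → M
  i= 7: O-C = 12 → M
  i= 8: C-U =  8 → I
  i= 9: S-J =  9 → J
  i=10: M-V = 17 → R
  i=11: O-X = 17 → R
  i=12: X-L = 12 → M
  i=13: R-F = 12 → M
  i=14: H-Z =  8 → I
  i=15: D-U =  9 → J
  i=16: D-M = 17 → R
  i=17: S-B = 17 → R
  i=18: U-I = 12 → M
  i=19: I-W = 12 → M
  i=20: E-W =  8 → I
  i=21: F-W =  9 → J
  i=22: P-Y = 17 → R
  i=23: K-T = 17 → R
  i=24: L-Z = 12 → M
  shifts repeat with period 6: MMIJRR

MMIJRR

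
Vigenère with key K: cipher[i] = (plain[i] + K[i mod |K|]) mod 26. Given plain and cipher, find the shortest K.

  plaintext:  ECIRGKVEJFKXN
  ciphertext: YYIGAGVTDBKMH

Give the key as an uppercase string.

UWAP

  i= 0: Y-E = 20 → U
  i= 1: Y-C = 22 → W
  i= 2: I-I =  0 → A
  i= 3: G-R = 15 → P
  i= 4: A-G = 20 → U
  i= 5: G-K = 22 → W
  i= 6: V-V =  0 → A
  i= 7: T-E = 15 → P
  i= 8: D-J = 20 → U
  i= 9: B-F = 22 → W
  i=10: K-K =  0 → A
  i=11: M-X = 15 → P
  i=12: H-N = 20 → U
  shifts repeat with period 4: UWAP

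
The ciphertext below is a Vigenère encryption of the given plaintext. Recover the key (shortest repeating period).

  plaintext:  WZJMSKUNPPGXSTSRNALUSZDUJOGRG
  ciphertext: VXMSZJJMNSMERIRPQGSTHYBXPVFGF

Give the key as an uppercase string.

  i= 0: V-W = 25 → Z
  i= 1: X-Z = 24 → Y
  i= 2: M-J =  3 → D
  i= 3: S-M =  6 → G
  i= 4: Z-S =  7 → H
  i= 5: J-K = 25 → Z
  i= 6: J-U = 15 → P
  i= 7: M-N = 25 → Z
  i= 8: N-P = 24 → Y
  i= 9: S-P =  3 → D
  i=10: M-G =  6 → G
  i=11: E-X =  7 → H
  i=12: R-S = 25 → Z
  i=13: I-T = 15 → P
  i=14: R-S = 25 → Z
  i=15: P-R = 24 → Y
  i=16: Q-N =  3 → D
  i=17: G-A =  6 → G
  i=18: S-L =  7 → H
  i=19: T-U = 25 → Z
  i=20: H-S = 15 → P
  i=21: Y-Z = 25 → Z
  i=22: B-D = 24 → Y
  i=23: X-U =  3 → D
  i=24: P-J =  6 → G
  i=25: V-O =  7 → H
  i=26: F-G = 25 → Z
  i=27: G-R = 15 → P
  i=28: F-G = 25 → Z
  shifts repeat with period 7: ZYDGHZP

ZYDGHZP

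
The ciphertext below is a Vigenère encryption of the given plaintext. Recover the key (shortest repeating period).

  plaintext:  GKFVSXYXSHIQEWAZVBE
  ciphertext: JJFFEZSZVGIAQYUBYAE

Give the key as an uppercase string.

  i= 0: J-G =  3 → D
  i= 1: J-K = 25 → Z
  i= 2: F-F =  0 → A
  i= 3: F-V = 10 → K
  i= 4: E-S = 12 → M
  i= 5: Z-X =  2 → C
  i= 6: S-Y = 20 → U
  i= 7: Z-X =  2 → C
  i= 8: V-S =  3 → D
  i= 9: G-H = 25 → Z
  i=10: I-I =  0 → A
  i=11: A-Q = 10 → K
  i=12: Q-E = 12 → M
  i=13: Y-W =  2 → C
  i=14: U-A = 20 → U
  i=15: B-Z =  2 → C
  i=16: Y-V =  3 → D
  i=17: A-B = 25 → Z
  i=18: E-E =  0 → A
  shifts repeat with period 8: DZAKMCUC

DZAKMCUC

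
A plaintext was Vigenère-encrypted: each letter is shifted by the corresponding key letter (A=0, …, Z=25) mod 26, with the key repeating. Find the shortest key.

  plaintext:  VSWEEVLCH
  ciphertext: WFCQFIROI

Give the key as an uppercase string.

BNGM

  i= 0: W-V =  1 → B
  i= 1: F-S = 13 → N
  i= 2: C-W =  6 → G
  i= 3: Q-E = 12 → M
  i= 4: F-E =  1 → B
  i= 5: I-V = 13 → N
  i= 6: R-L =  6 → G
  i= 7: O-C = 12 → M
  i= 8: I-H =  1 → B
  shifts repeat with period 4: BNGM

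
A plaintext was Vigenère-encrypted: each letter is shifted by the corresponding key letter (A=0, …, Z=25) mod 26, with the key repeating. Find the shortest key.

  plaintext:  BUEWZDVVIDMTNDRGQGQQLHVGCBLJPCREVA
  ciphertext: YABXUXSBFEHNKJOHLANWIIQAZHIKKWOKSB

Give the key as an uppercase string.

  i= 0: Y-B = 23 → X
  i= 1: A-U =  6 → G
  i= 2: B-E = 23 → X
  i= 3: X-W =  1 → B
  i= 4: U-Z = 21 → V
  i= 5: X-D = 20 → U
  i= 6: S-V = 23 → X
  i= 7: B-V =  6 → G
  i= 8: F-I = 23 → X
  i= 9: E-D =  1 → B
  i=10: H-M = 21 → V
  i=11: N-T = 20 → U
  i=12: K-N = 23 → X
  i=13: J-D =  6 → G
  i=14: O-R = 23 → X
  i=15: H-G =  1 → B
  i=16: L-Q = 21 → V
  i=17: A-G = 20 → U
  i=18: N-Q = 23 → X
  i=19: W-Q =  6 → G
  i=20: I-L = 23 → X
  i=21: I-H =  1 → B
  i=22: Q-V = 21 → V
  i=23: A-G = 20 → U
  i=24: Z-C = 23 → X
  i=25: H-B =  6 → G
  i=26: I-L = 23 → X
  i=27: K-J =  1 → B
  i=28: K-P = 21 → V
  i=29: W-C = 20 → U
  i=30: O-R = 23 → X
  i=31: K-E =  6 → G
  i=32: S-V = 23 → X
  i=33: B-A =  1 → B
  shifts repeat with period 6: XGXBVU

XGXBVU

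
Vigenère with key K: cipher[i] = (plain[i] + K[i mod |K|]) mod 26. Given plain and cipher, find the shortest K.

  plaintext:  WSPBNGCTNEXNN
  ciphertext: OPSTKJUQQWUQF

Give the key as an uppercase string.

  i= 0: O-W = 18 → S
  i= 1: P-S = 23 → X
  i= 2: S-P =  3 → D
  i= 3: T-B = 18 → S
  i= 4: K-N = 23 → X
  i= 5: J-G =  3 → D
  i= 6: U-C = 18 → S
  i= 7: Q-T = 23 → X
  i= 8: Q-N =  3 → D
  i= 9: W-E = 18 → S
  i=10: U-X = 23 → X
  i=11: Q-N =  3 → D
  i=12: F-N = 18 → S
  shifts repeat with period 3: SXD

SXD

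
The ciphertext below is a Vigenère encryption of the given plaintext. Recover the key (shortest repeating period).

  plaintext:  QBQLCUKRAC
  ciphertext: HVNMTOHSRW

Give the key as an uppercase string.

RUXB

  i= 0: H-Q = 17 → R
  i= 1: V-B = 20 → U
  i= 2: N-Q = 23 → X
  i= 3: M-L =  1 → B
  i= 4: T-C = 17 → R
  i= 5: O-U = 20 → U
  i= 6: H-K = 23 → X
  i= 7: S-R =  1 → B
  i= 8: R-A = 17 → R
  i= 9: W-C = 20 → U
  shifts repeat with period 4: RUXB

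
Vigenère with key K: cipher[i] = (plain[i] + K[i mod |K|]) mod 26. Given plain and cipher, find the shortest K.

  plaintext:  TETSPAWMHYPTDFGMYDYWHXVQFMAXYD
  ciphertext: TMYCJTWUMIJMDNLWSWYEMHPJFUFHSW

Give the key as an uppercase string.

AIFKUT

  i= 0: T-T =  0 → A
  i= 1: M-E =  8 → I
  i= 2: Y-T =  5 → F
  i= 3: C-S = 10 → K
  i= 4: J-P = 20 → U
  i= 5: T-A = 19 → T
  i= 6: W-W =  0 → A
  i= 7: U-M =  8 → I
  i= 8: M-H =  5 → F
  i= 9: I-Y = 10 → K
  i=10: J-P = 20 → U
  i=11: M-T = 19 → T
  i=12: D-D =  0 → A
  i=13: N-F =  8 → I
  i=14: L-G =  5 → F
  i=15: W-M = 10 → K
  i=16: S-Y = 20 → U
  i=17: W-D = 19 → T
  i=18: Y-Y =  0 → A
  i=19: E-W =  8 → I
  i=20: M-H =  5 → F
  i=21: H-X = 10 → K
  i=22: P-V = 20 → U
  i=23: J-Q = 19 → T
  i=24: F-F =  0 → A
  i=25: U-M =  8 → I
  i=26: F-A =  5 → F
  i=27: H-X = 10 → K
  i=28: S-Y = 20 → U
  i=29: W-D = 19 → T
  shifts repeat with period 6: AIFKUT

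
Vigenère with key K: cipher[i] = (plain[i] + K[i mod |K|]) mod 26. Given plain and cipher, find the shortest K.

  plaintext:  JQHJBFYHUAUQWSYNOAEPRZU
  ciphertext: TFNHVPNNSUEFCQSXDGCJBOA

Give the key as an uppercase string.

KPGYU

  i= 0: T-J = 10 → K
  i= 1: F-Q = 15 → P
  i= 2: N-H =  6 → G
  i= 3: H-J = 24 → Y
  i= 4: V-B = 20 → U
  i= 5: P-F = 10 → K
  i= 6: N-Y = 15 → P
  i= 7: N-H =  6 → G
  i= 8: S-U = 24 → Y
  i= 9: U-A = 20 → U
  i=10: E-U = 10 → K
  i=11: F-Q = 15 → P
  i=12: C-W =  6 → G
  i=13: Q-S = 24 → Y
  i=14: S-Y = 20 → U
  i=15: X-N = 10 → K
  i=16: D-O = 15 → P
  i=17: G-A =  6 → G
  i=18: C-E = 24 → Y
  i=19: J-P = 20 → U
  i=20: B-R = 10 → K
  i=21: O-Z = 15 → P
  i=22: A-U =  6 → G
  shifts repeat with period 5: KPGYU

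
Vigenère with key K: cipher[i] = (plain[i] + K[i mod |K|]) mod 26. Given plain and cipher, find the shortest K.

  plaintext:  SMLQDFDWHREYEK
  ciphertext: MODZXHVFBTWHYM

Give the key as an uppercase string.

UCSJ

  i= 0: M-S = 20 → U
  i= 1: O-M =  2 → C
  i= 2: D-L = 18 → S
  i= 3: Z-Q =  9 → J
  i= 4: X-D = 20 → U
  i= 5: H-F =  2 → C
  i= 6: V-D = 18 → S
  i= 7: F-W =  9 → J
  i= 8: B-H = 20 → U
  i= 9: T-R =  2 → C
  i=10: W-E = 18 → S
  i=11: H-Y =  9 → J
  i=12: Y-E = 20 → U
  i=13: M-K =  2 → C
  shifts repeat with period 4: UCSJ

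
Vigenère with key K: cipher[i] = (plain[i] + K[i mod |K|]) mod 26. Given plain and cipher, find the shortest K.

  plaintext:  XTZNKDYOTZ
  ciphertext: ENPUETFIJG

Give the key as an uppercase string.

  i= 0: E-X =  7 → H
  i= 1: N-T = 20 → U
  i= 2: P-Z = 16 → Q
  i= 3: U-N =  7 → H
  i= 4: E-K = 20 → U
  i= 5: T-D = 16 → Q
  i= 6: F-Y =  7 → H
  i= 7: I-O = 20 → U
  i= 8: J-T = 16 → Q
  i= 9: G-Z =  7 → H
  shifts repeat with period 3: HUQ

HUQ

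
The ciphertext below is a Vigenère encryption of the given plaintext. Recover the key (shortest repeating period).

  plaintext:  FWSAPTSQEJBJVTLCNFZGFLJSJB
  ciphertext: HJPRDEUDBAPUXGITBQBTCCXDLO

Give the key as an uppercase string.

CNXROL

  i= 0: H-F =  2 → C
  i= 1: J-W = 13 → N
  i= 2: P-S = 23 → X
  i= 3: R-A = 17 → R
  i= 4: D-P = 14 → O
  i= 5: E-T = 11 → L
  i= 6: U-S =  2 → C
  i= 7: D-Q = 13 → N
  i= 8: B-E = 23 → X
  i= 9: A-J = 17 → R
  i=10: P-B = 14 → O
  i=11: U-J = 11 → L
  i=12: X-V =  2 → C
  i=13: G-T = 13 → N
  i=14: I-L = 23 → X
  i=15: T-C = 17 → R
  i=16: B-N = 14 → O
  i=17: Q-F = 11 → L
  i=18: B-Z =  2 → C
  i=19: T-G = 13 → N
  i=20: C-F = 23 → X
  i=21: C-L = 17 → R
  i=22: X-J = 14 → O
  i=23: D-S = 11 → L
  i=24: L-J =  2 → C
  i=25: O-B = 13 → N
  shifts repeat with period 6: CNXROL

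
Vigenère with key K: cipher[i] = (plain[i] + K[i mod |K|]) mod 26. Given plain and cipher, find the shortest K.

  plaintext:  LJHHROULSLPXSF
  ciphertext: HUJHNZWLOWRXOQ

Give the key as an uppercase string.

  i= 0: H-L = 22 → W
  i= 1: U-J = 11 → L
  i= 2: J-H =  2 → C
  i= 3: H-H =  0 → A
  i= 4: N-R = 22 → W
  i= 5: Z-O = 11 → L
  i= 6: W-U =  2 → C
  i= 7: L-L =  0 → A
  i= 8: O-S = 22 → W
  i= 9: W-L = 11 → L
  i=10: R-P =  2 → C
  i=11: X-X =  0 → A
  i=12: O-S = 22 → W
  i=13: Q-F = 11 → L
  shifts repeat with period 4: WLCA

WLCA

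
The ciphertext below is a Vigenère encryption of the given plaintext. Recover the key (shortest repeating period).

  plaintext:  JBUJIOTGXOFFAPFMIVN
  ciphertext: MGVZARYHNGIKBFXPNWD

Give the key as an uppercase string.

  i= 0: M-J =  3 → D
  i= 1: G-B =  5 → F
  i= 2: V-U =  1 → B
  i= 3: Z-J = 16 → Q
  i= 4: A-I = 18 → S
  i= 5: R-O =  3 → D
  i= 6: Y-T =  5 → F
  i= 7: H-G =  1 → B
  i= 8: N-X = 16 → Q
  i= 9: G-O = 18 → S
  i=10: I-F =  3 → D
  i=11: K-F =  5 → F
  i=12: B-A =  1 → B
  i=13: F-P = 16 → Q
  i=14: X-F = 18 → S
  i=15: P-M =  3 → D
  i=16: N-I =  5 → F
  i=17: W-V =  1 → B
  i=18: D-N = 16 → Q
  shifts repeat with period 5: DFBQS

DFBQS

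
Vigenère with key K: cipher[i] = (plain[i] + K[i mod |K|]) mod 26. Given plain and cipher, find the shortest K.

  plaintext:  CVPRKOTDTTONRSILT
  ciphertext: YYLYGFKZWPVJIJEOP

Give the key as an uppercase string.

WDWHWRR

  i= 0: Y-C = 22 → W
  i= 1: Y-V =  3 → D
  i= 2: L-P = 22 → W
  i= 3: Y-R =  7 → H
  i= 4: G-K = 22 → W
  i= 5: F-O = 17 → R
  i= 6: K-T = 17 → R
  i= 7: Z-D = 22 → W
  i= 8: W-T =  3 → D
  i= 9: P-T = 22 → W
  i=10: V-O =  7 → H
  i=11: J-N = 22 → W
  i=12: I-R = 17 → R
  i=13: J-S = 17 → R
  i=14: E-I = 22 → W
  i=15: O-L =  3 → D
  i=16: P-T = 22 → W
  shifts repeat with period 7: WDWHWRR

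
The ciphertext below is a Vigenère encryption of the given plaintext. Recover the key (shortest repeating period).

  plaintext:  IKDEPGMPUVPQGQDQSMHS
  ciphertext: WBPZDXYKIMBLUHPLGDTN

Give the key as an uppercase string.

  i= 0: W-I = 14 → O
  i= 1: B-K = 17 → R
  i= 2: P-D = 12 → M
  i= 3: Z-E = 21 → V
  i= 4: D-P = 14 → O
  i= 5: X-G = 17 → R
  i= 6: Y-M = 12 → M
  i= 7: K-P = 21 → V
  i= 8: I-U = 14 → O
  i= 9: M-V = 17 → R
  i=10: B-P = 12 → M
  i=11: L-Q = 21 → V
  i=12: U-G = 14 → O
  i=13: H-Q = 17 → R
  i=14: P-D = 12 → M
  i=15: L-Q = 21 → V
  i=16: G-S = 14 → O
  i=17: D-M = 17 → R
  i=18: T-H = 12 → M
  i=19: N-S = 21 → V
  shifts repeat with period 4: ORMV

ORMV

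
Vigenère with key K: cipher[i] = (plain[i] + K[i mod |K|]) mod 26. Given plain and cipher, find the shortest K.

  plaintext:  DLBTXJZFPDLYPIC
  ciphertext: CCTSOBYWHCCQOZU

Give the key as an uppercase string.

  i= 0: C-D = 25 → Z
  i= 1: C-L = 17 → R
  i= 2: T-B = 18 → S
  i= 3: S-T = 25 → Z
  i= 4: O-X = 17 → R
  i= 5: B-J = 18 → S
  i= 6: Y-Z = 25 → Z
  i= 7: W-F = 17 → R
  i= 8: H-P = 18 → S
  i= 9: C-D = 25 → Z
  i=10: C-L = 17 → R
  i=11: Q-Y = 18 → S
  i=12: O-P = 25 → Z
  i=13: Z-I = 17 → R
  i=14: U-C = 18 → S
  shifts repeat with period 3: ZRS

ZRS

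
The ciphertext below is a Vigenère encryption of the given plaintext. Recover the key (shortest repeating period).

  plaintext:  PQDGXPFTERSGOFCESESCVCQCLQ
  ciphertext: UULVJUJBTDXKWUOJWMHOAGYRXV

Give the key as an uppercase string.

FEIPM

  i= 0: U-P =  5 → F
  i= 1: U-Q =  4 → E
  i= 2: L-D =  8 → I
  i= 3: V-G = 15 → P
  i= 4: J-X = 12 → M
  i= 5: U-P =  5 → F
  i= 6: J-F =  4 → E
  i= 7: B-T =  8 → I
  i= 8: T-E = 15 → P
  i= 9: D-R = 12 → M
  i=10: X-S =  5 → F
  i=11: K-G =  4 → E
  i=12: W-O =  8 → I
  i=13: U-F = 15 → P
  i=14: O-C = 12 → M
  i=15: J-E =  5 → F
  i=16: W-S =  4 → E
  i=17: M-E =  8 → I
  i=18: H-S = 15 → P
  i=19: O-C = 12 → M
  i=20: A-V =  5 → F
  i=21: G-C =  4 → E
  i=22: Y-Q =  8 → I
  i=23: R-C = 15 → P
  i=24: X-L = 12 → M
  i=25: V-Q =  5 → F
  shifts repeat with period 5: FEIPM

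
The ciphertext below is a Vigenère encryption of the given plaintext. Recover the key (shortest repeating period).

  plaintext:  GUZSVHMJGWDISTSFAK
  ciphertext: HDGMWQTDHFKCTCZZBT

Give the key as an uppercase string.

BJHU

  i= 0: H-G =  1 → B
  i= 1: D-U =  9 → J
  i= 2: G-Z =  7 → H
  i= 3: M-S = 20 → U
  i= 4: W-V =  1 → B
  i= 5: Q-H =  9 → J
  i= 6: T-M =  7 → H
  i= 7: D-J = 20 → U
  i= 8: H-G =  1 → B
  i= 9: F-W =  9 → J
  i=10: K-D =  7 → H
  i=11: C-I = 20 → U
  i=12: T-S =  1 → B
  i=13: C-T =  9 → J
  i=14: Z-S =  7 → H
  i=15: Z-F = 20 → U
  i=16: B-A =  1 → B
  i=17: T-K =  9 → J
  shifts repeat with period 4: BJHU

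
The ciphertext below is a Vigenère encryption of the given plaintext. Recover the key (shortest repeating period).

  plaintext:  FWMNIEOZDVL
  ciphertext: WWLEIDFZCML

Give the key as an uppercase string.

  i= 0: W-F = 17 → R
  i= 1: W-W =  0 → A
  i= 2: L-M = 25 → Z
  i= 3: E-N = 17 → R
  i= 4: I-I =  0 → A
  i= 5: D-E = 25 → Z
  i= 6: F-O = 17 → R
  i= 7: Z-Z =  0 → A
  i= 8: C-D = 25 → Z
  i= 9: M-V = 17 → R
  i=10: L-L =  0 → A
  shifts repeat with period 3: RAZ

RAZ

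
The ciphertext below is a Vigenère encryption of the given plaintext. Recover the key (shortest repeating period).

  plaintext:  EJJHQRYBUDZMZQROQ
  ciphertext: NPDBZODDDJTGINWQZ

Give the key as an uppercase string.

JGUUJXFC

  i= 0: N-E =  9 → J
  i= 1: P-J =  6 → G
  i= 2: D-J = 20 → U
  i= 3: B-H = 20 → U
  i= 4: Z-Q =  9 → J
  i= 5: O-R = 23 → X
  i= 6: D-Y =  5 → F
  i= 7: D-B =  2 → C
  i= 8: D-U =  9 → J
  i= 9: J-D =  6 → G
  i=10: T-Z = 20 → U
  i=11: G-M = 20 → U
  i=12: I-Z =  9 → J
  i=13: N-Q = 23 → X
  i=14: W-R =  5 → F
  i=15: Q-O =  2 → C
  i=16: Z-Q =  9 → J
  shifts repeat with period 8: JGUUJXFC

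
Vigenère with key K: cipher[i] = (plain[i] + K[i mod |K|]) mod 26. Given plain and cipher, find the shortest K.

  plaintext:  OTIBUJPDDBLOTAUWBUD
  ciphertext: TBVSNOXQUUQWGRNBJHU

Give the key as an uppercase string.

FINRT

  i= 0: T-O =  5 → F
  i= 1: B-T =  8 → I
  i= 2: V-I = 13 → N
  i= 3: S-B = 17 → R
  i= 4: N-U = 19 → T
  i= 5: O-J =  5 → F
  i= 6: X-P =  8 → I
  i= 7: Q-D = 13 → N
  i= 8: U-D = 17 → R
  i= 9: U-B = 19 → T
  i=10: Q-L =  5 → F
  i=11: W-O =  8 → I
  i=12: G-T = 13 → N
  i=13: R-A = 17 → R
  i=14: N-U = 19 → T
  i=15: B-W =  5 → F
  i=16: J-B =  8 → I
  i=17: H-U = 13 → N
  i=18: U-D = 17 → R
  shifts repeat with period 5: FINRT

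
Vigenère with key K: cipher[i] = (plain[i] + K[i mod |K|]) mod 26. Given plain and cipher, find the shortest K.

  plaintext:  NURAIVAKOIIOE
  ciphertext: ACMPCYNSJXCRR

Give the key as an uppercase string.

  i= 0: A-N = 13 → N
  i= 1: C-U =  8 → I
  i= 2: M-R = 21 → V
  i= 3: P-A = 15 → P
  i= 4: C-I = 20 → U
  i= 5: Y-V =  3 → D
  i= 6: N-A = 13 → N
  i= 7: S-K =  8 → I
  i= 8: J-O = 21 → V
  i= 9: X-I = 15 → P
  i=10: C-I = 20 → U
  i=11: R-O =  3 → D
  i=12: R-E = 13 → N
  shifts repeat with period 6: NIVPUD

NIVPUD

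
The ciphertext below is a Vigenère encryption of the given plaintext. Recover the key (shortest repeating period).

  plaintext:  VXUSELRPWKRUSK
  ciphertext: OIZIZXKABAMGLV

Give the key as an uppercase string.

  i= 0: O-V = 19 → T
  i= 1: I-X = 11 → L
  i= 2: Z-U =  5 → F
  i= 3: I-S = 16 → Q
  i= 4: Z-E = 21 → V
  i= 5: X-L = 12 → M
  i= 6: K-R = 19 → T
  i= 7: A-P = 11 → L
  i= 8: B-W =  5 → F
  i= 9: A-K = 16 → Q
  i=10: M-R = 21 → V
  i=11: G-U = 12 → M
  i=12: L-S = 19 → T
  i=13: V-K = 11 → L
  shifts repeat with period 6: TLFQVM

TLFQVM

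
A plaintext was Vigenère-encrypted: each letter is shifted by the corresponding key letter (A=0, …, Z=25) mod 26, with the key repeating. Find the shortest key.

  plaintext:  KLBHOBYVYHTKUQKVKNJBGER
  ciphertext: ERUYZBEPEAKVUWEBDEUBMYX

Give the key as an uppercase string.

  i= 0: E-K = 20 → U
  i= 1: R-L =  6 → G
  i= 2: U-B = 19 → T
  i= 3: Y-H = 17 → R
  i= 4: Z-O = 11 → L
  i= 5: B-B =  0 → A
  i= 6: E-Y =  6 → G
  i= 7: P-V = 20 → U
  i= 8: E-Y =  6 → G
  i= 9: A-H = 19 → T
  i=10: K-T = 17 → R
  i=11: V-K = 11 → L
  i=12: U-U =  0 → A
  i=13: W-Q =  6 → G
  i=14: E-K = 20 → U
  i=15: B-V =  6 → G
  i=16: D-K = 19 → T
  i=17: E-N = 17 → R
  i=18: U-J = 11 → L
  i=19: B-B =  0 → A
  i=20: M-G =  6 → G
  i=21: Y-E = 20 → U
  i=22: X-R =  6 → G
  shifts repeat with period 7: UGTRLAG

UGTRLAG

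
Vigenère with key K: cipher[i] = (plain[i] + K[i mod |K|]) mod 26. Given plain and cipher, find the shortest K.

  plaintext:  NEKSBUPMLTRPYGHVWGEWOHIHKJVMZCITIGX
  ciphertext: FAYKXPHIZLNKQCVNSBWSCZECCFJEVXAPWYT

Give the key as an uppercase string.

  i= 0: F-N = 18 → S
  i= 1: A-E = 22 → W
  i= 2: Y-K = 14 → O
  i= 3: K-S = 18 → S
  i= 4: X-B = 22 → W
  i= 5: P-U = 21 → V
  i= 6: H-P = 18 → S
  i= 7: I-M = 22 → W
  i= 8: Z-L = 14 → O
  i= 9: L-T = 18 → S
  i=10: N-R = 22 → W
  i=11: K-P = 21 → V
  i=12: Q-Y = 18 → S
  i=13: C-G = 22 → W
  i=14: V-H = 14 → O
  i=15: N-V = 18 → S
  i=16: S-W = 22 → W
  i=17: B-G = 21 → V
  i=18: W-E = 18 → S
  i=19: S-W = 22 → W
  i=20: C-O = 14 → O
  i=21: Z-H = 18 → S
  i=22: E-I = 22 → W
  i=23: C-H = 21 → V
  i=24: C-K = 18 → S
  i=25: F-J = 22 → W
  i=26: J-V = 14 → O
  i=27: E-M = 18 → S
  i=28: V-Z = 22 → W
  i=29: X-C = 21 → V
  i=30: A-I = 18 → S
  i=31: P-T = 22 → W
  i=32: W-I = 14 → O
  i=33: Y-G = 18 → S
  i=34: T-X = 22 → W
  shifts repeat with period 6: SWOSWV

SWOSWV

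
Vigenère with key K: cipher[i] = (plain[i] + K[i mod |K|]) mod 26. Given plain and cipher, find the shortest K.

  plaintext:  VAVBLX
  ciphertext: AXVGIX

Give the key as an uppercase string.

  i= 0: A-V =  5 → F
  i= 1: X-A = 23 → X
  i= 2: V-V =  0 → A
  i= 3: G-B =  5 → F
  i= 4: I-L = 23 → X
  i= 5: X-X =  0 → A
  shifts repeat with period 3: FXA

FXA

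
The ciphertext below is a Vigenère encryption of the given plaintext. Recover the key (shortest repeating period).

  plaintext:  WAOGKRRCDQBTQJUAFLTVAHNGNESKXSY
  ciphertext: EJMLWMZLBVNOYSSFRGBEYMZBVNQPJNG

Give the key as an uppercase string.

  i= 0: E-W =  8 → I
  i= 1: J-A =  9 → J
  i= 2: M-O = 24 → Y
  i= 3: L-G =  5 → F
  i= 4: W-K = 12 → M
  i= 5: M-R = 21 → V
  i= 6: Z-R =  8 → I
  i= 7: L-C =  9 → J
  i= 8: B-D = 24 → Y
  i= 9: V-Q =  5 → F
  i=10: N-B = 12 → M
  i=11: O-T = 21 → V
  i=12: Y-Q =  8 → I
  i=13: S-J =  9 → J
  i=14: S-U = 24 → Y
  i=15: F-A =  5 → F
  i=16: R-F = 12 → M
  i=17: G-L = 21 → V
  i=18: B-T =  8 → I
  i=19: E-V =  9 → J
  i=20: Y-A = 24 → Y
  i=21: M-H =  5 → F
  i=22: Z-N = 12 → M
  i=23: B-G = 21 → V
  i=24: V-N =  8 → I
  i=25: N-E =  9 → J
  i=26: Q-S = 24 → Y
  i=27: P-K =  5 → F
  i=28: J-X = 12 → M
  i=29: N-S = 21 → V
  i=30: G-Y =  8 → I
  shifts repeat with period 6: IJYFMV

IJYFMV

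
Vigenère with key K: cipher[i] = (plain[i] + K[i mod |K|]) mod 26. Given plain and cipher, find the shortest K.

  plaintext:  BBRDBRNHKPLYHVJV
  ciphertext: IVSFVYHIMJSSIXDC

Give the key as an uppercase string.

  i= 0: I-B =  7 → H
  i= 1: V-B = 20 → U
  i= 2: S-R =  1 → B
  i= 3: F-D =  2 → C
  i= 4: V-B = 20 → U
  i= 5: Y-R =  7 → H
  i= 6: H-N = 20 → U
  i= 7: I-H =  1 → B
  i= 8: M-K =  2 → C
  i= 9: J-P = 20 → U
  i=10: S-L =  7 → H
  i=11: S-Y = 20 → U
  i=12: I-H =  1 → B
  i=13: X-V =  2 → C
  i=14: D-J = 20 → U
  i=15: C-V =  7 → H
  shifts repeat with period 5: HUBCU

HUBCU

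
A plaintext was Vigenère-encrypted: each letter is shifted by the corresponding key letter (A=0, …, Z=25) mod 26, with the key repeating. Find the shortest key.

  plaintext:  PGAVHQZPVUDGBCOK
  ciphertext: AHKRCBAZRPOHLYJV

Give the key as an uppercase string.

LBKWV

  i= 0: A-P = 11 → L
  i= 1: H-G =  1 → B
  i= 2: K-A = 10 → K
  i= 3: R-V = 22 → W
  i= 4: C-H = 21 → V
  i= 5: B-Q = 11 → L
  i= 6: A-Z =  1 → B
  i= 7: Z-P = 10 → K
  i= 8: R-V = 22 → W
  i= 9: P-U = 21 → V
  i=10: O-D = 11 → L
  i=11: H-G =  1 → B
  i=12: L-B = 10 → K
  i=13: Y-C = 22 → W
  i=14: J-O = 21 → V
  i=15: V-K = 11 → L
  shifts repeat with period 5: LBKWV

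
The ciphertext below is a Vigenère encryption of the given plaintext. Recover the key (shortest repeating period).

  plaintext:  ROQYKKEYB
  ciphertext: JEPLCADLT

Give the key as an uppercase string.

SQZN

  i= 0: J-R = 18 → S
  i= 1: E-O = 16 → Q
  i= 2: P-Q = 25 → Z
  i= 3: L-Y = 13 → N
  i= 4: C-K = 18 → S
  i= 5: A-K = 16 → Q
  i= 6: D-E = 25 → Z
  i= 7: L-Y = 13 → N
  i= 8: T-B = 18 → S
  shifts repeat with period 4: SQZN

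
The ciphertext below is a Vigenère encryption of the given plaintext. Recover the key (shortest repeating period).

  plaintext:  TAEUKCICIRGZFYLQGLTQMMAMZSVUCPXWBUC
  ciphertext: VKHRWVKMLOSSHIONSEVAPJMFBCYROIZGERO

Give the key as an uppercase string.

  i= 0: V-T =  2 → C
  i= 1: K-A = 10 → K
  i= 2: H-E =  3 → D
  i= 3: R-U = 23 → X
  i= 4: W-K = 12 → M
  i= 5: V-C = 19 → T
  i= 6: K-I =  2 → C
  i= 7: M-C = 10 → K
  i= 8: L-I =  3 → D
  i= 9: O-R = 23 → X
  i=10: S-G = 12 → M
  i=11: S-Z = 19 → T
  i=12: H-F =  2 → C
  i=13: I-Y = 10 → K
  i=14: O-L =  3 → D
  i=15: N-Q = 23 → X
  i=16: S-G = 12 → M
  i=17: E-L = 19 → T
  i=18: V-T =  2 → C
  i=19: A-Q = 10 → K
  i=20: P-M =  3 → D
  i=21: J-M = 23 → X
  i=22: M-A = 12 → M
  i=23: F-M = 19 → T
  i=24: B-Z =  2 → C
  i=25: C-S = 10 → K
  i=26: Y-V =  3 → D
  i=27: R-U = 23 → X
  i=28: O-C = 12 → M
  i=29: I-P = 19 → T
  i=30: Z-X =  2 → C
  i=31: G-W = 10 → K
  i=32: E-B =  3 → D
  i=33: R-U = 23 → X
  i=34: O-C = 12 → M
  shifts repeat with period 6: CKDXMT

CKDXMT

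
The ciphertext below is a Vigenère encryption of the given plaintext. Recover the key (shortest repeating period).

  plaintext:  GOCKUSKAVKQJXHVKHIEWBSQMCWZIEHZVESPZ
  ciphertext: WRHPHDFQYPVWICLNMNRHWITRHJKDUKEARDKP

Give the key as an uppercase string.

QDFFNLV

  i= 0: W-G = 16 → Q
  i= 1: R-O =  3 → D
  i= 2: H-C =  5 → F
  i= 3: P-K =  5 → F
  i= 4: H-U = 13 → N
  i= 5: D-S = 11 → L
  i= 6: F-K = 21 → V
  i= 7: Q-A = 16 → Q
  i= 8: Y-V =  3 → D
  i= 9: P-K =  5 → F
  i=10: V-Q =  5 → F
  i=11: W-J = 13 → N
  i=12: I-X = 11 → L
  i=13: C-H = 21 → V
  i=14: L-V = 16 → Q
  i=15: N-K =  3 → D
  i=16: M-H =  5 → F
  i=17: N-I =  5 → F
  i=18: R-E = 13 → N
  i=19: H-W = 11 → L
  i=20: W-B = 21 → V
  i=21: I-S = 16 → Q
  i=22: T-Q =  3 → D
  i=23: R-M =  5 → F
  i=24: H-C =  5 → F
  i=25: J-W = 13 → N
  i=26: K-Z = 11 → L
  i=27: D-I = 21 → V
  i=28: U-E = 16 → Q
  i=29: K-H =  3 → D
  i=30: E-Z =  5 → F
  i=31: A-V =  5 → F
  i=32: R-E = 13 → N
  i=33: D-S = 11 → L
  i=34: K-P = 21 → V
  i=35: P-Z = 16 → Q
  shifts repeat with period 7: QDFFNLV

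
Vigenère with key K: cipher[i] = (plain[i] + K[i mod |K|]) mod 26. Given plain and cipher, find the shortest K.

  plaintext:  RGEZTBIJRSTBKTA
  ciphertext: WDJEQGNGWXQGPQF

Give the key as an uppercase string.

  i= 0: W-R =  5 → F
  i= 1: D-G = 23 → X
  i= 2: J-E =  5 → F
  i= 3: E-Z =  5 → F
  i= 4: Q-T = 23 → X
  i= 5: G-B =  5 → F
  i= 6: N-I =  5 → F
  i= 7: G-J = 23 → X
  i= 8: W-R =  5 → F
  i= 9: X-S =  5 → F
  i=10: Q-T = 23 → X
  i=11: G-B =  5 → F
  i=12: P-K =  5 → F
  i=13: Q-T = 23 → X
  i=14: F-A =  5 → F
  shifts repeat with period 3: FXF

FXF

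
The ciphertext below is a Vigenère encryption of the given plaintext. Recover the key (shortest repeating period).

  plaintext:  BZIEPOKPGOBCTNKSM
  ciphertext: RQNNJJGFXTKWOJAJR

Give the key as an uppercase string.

QRFJUVW

  i= 0: R-B = 16 → Q
  i= 1: Q-Z = 17 → R
  i= 2: N-I =  5 → F
  i= 3: N-E =  9 → J
  i= 4: J-P = 20 → U
  i= 5: J-O = 21 → V
  i= 6: G-K = 22 → W
  i= 7: F-P = 16 → Q
  i= 8: X-G = 17 → R
  i= 9: T-O =  5 → F
  i=10: K-B =  9 → J
  i=11: W-C = 20 → U
  i=12: O-T = 21 → V
  i=13: J-N = 22 → W
  i=14: A-K = 16 → Q
  i=15: J-S = 17 → R
  i=16: R-M =  5 → F
  shifts repeat with period 7: QRFJUVW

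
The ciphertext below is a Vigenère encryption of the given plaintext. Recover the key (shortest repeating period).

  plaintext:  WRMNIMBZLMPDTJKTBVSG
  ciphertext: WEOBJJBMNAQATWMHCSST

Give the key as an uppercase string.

ANCOBX

  i= 0: W-W =  0 → A
  i= 1: E-R = 13 → N
  i= 2: O-M =  2 → C
  i= 3: B-N = 14 → O
  i= 4: J-I =  1 → B
  i= 5: J-M = 23 → X
  i= 6: B-B =  0 → A
  i= 7: M-Z = 13 → N
  i= 8: N-L =  2 → C
  i= 9: A-M = 14 → O
  i=10: Q-P =  1 → B
  i=11: A-D = 23 → X
  i=12: T-T =  0 → A
  i=13: W-J = 13 → N
  i=14: M-K =  2 → C
  i=15: H-T = 14 → O
  i=16: C-B =  1 → B
  i=17: S-V = 23 → X
  i=18: S-S =  0 → A
  i=19: T-G = 13 → N
  shifts repeat with period 6: ANCOBX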